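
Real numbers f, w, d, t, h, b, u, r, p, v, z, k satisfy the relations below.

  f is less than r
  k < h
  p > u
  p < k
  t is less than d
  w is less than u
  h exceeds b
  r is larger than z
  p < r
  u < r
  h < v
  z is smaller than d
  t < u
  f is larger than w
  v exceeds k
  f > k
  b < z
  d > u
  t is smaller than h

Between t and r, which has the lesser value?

t

t < u and u < p give t < p.
With p < k: t < u < p < k.
Then k < f extends the chain to f.
With f < r: t < u < p < k < f < r.
So t < r; t is the smaller of the two.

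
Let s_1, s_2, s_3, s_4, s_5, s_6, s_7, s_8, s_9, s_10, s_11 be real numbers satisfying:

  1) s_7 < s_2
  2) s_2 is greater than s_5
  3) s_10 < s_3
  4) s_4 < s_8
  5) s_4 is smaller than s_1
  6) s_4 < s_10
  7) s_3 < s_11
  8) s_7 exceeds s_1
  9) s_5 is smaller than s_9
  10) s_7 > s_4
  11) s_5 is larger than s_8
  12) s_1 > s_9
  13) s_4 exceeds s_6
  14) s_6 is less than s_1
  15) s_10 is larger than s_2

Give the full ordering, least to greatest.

s_6 < s_4 < s_8 < s_5 < s_9 < s_1 < s_7 < s_2 < s_10 < s_3 < s_11

The consecutive links are each given: s_6 < s_4; s_4 < s_8; s_8 < s_5; s_5 < s_9; s_9 < s_1; s_1 < s_7; s_7 < s_2; s_2 < s_10; s_10 < s_3; s_3 < s_11.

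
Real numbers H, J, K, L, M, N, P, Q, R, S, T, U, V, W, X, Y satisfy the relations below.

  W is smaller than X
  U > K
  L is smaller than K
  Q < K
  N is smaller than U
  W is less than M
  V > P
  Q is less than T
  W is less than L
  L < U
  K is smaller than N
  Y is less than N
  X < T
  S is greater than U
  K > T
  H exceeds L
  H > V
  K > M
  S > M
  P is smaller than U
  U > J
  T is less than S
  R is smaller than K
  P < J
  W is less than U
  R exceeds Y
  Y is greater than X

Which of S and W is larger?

W < X and X < Y give W < Y.
With Y < R: W < X < Y < R.
With R < K: W < X < Y < R < K.
Then K < N extends the chain to N.
Then N < U extends the chain to U.
Then U < S extends the chain to S.
So W < S; S is the larger of the two.

S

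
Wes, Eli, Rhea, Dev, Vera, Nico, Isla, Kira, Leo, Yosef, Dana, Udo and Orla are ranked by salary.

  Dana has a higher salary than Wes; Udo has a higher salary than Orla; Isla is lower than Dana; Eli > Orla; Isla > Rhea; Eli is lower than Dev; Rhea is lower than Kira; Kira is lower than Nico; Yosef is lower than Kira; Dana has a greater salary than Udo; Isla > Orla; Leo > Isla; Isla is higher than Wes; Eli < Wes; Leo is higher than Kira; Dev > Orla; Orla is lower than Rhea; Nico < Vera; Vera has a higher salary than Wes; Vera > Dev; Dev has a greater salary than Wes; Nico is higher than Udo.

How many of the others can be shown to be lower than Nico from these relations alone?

5

From Nico the given relations immediately reach Kira, Udo.
From those, Yosef, Orla, Rhea — 5 in total.
Nothing else is reachable below Nico; 5 in all.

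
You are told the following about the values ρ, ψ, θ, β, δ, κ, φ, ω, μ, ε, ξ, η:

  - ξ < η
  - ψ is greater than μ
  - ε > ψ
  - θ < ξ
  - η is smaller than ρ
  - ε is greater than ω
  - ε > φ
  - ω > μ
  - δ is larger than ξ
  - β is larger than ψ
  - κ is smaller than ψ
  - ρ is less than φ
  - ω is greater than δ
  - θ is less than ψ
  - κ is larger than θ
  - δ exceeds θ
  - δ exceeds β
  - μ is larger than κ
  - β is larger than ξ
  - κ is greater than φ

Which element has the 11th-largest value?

ξ

The consecutive relations fix a unique order: θ < ξ < η < ρ < φ < κ < μ < ψ < β < δ < ω < ε.
Counting 11 from the largest end gives ξ.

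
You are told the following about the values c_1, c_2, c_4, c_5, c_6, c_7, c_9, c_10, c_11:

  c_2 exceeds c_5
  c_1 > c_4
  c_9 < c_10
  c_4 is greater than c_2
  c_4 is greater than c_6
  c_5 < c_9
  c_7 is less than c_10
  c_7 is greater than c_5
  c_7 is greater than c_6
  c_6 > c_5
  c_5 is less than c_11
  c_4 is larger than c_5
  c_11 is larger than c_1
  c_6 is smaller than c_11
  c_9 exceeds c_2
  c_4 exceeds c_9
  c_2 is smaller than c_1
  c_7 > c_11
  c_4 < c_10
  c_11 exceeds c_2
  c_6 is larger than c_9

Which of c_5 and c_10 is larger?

c_10

Link the given pairs in sequence: c_5 < c_2; c_2 < c_9; c_9 < c_6; c_6 < c_4; c_4 < c_1; c_1 < c_11; c_11 < c_7; c_7 < c_10.
Chaining these gives c_5 < c_2 < c_9 < c_6 < c_4 < c_1 < c_11 < c_7 < c_10.
So c_5 < c_10; c_10 is the larger of the two.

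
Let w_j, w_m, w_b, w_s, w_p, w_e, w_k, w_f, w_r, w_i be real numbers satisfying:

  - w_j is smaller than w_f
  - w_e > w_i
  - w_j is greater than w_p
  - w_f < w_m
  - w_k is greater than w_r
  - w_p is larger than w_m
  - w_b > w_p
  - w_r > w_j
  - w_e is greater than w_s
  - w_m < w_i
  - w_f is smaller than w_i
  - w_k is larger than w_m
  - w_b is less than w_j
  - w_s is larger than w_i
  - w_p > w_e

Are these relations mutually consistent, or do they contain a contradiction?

We have w_j < w_f stated directly, yet also w_f < w_m < w_i < w_s < w_e < w_p < w_b < w_j by chaining the others — so w_f < w_j. Contradiction.

inconsistent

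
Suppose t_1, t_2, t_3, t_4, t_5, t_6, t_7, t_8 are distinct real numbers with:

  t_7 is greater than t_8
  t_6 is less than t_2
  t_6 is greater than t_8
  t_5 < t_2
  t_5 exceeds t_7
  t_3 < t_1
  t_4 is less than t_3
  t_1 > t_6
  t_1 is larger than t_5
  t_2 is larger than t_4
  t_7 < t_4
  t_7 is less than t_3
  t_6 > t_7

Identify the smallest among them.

t_7 is not least since t_8 < t_7; t_4 is not least since t_7 < t_4; t_5 is not least since t_7 < t_5; t_6 is not least since t_8 < t_6; t_3 is not least since t_7 < t_3; t_2 is not least since t_6 < t_2; t_1 is not least since t_5 < t_1.
Only t_8 has nothing below it, so t_8 is the smallest.

t_8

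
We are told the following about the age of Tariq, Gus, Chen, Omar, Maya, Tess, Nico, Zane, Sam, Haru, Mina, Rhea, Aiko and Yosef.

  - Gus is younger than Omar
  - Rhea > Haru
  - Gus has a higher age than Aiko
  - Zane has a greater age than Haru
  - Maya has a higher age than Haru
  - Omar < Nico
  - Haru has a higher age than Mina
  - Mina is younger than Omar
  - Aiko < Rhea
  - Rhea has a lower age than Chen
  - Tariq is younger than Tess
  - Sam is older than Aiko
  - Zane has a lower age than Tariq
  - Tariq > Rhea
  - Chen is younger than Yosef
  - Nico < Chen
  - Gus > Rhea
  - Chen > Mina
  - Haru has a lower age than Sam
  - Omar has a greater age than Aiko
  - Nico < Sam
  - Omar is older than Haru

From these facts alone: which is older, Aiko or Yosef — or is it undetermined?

Aiko < Gus and Gus < Omar give Aiko < Omar.
With Omar < Nico: Aiko < Gus < Omar < Nico.
With Nico < Chen: Aiko < Gus < Omar < Nico < Chen.
Then Chen < Yosef extends the chain to Yosef.
So Yosef is older.

Yosef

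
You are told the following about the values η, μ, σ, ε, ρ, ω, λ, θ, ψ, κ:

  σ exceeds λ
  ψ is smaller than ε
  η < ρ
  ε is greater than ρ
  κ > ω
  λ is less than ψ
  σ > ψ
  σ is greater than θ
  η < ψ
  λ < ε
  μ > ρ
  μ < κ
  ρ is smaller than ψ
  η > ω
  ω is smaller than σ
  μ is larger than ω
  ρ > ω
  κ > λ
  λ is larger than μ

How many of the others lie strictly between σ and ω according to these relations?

The relations place ω below σ. An element lies strictly between them when it is forced above ω and also forced below σ.
Above ω: {η, ρ, μ, λ, κ, ψ, ε}. Below σ: {η, ρ, μ, λ, ψ, θ}.
Intersection: {η, ρ, μ, λ, ψ} — 5.

5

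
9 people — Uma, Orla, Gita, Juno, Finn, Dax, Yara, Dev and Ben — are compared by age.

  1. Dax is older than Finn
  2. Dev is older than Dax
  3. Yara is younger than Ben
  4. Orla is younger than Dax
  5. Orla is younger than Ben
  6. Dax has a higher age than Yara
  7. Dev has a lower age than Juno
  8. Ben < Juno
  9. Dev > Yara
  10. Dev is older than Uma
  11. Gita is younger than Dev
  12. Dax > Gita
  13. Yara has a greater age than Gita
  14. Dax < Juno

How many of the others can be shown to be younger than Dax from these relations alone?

Directly below Dax: Orla, Finn, Gita, Yara.
No other element is forced below Dax by the given relations, so the count is 4.

4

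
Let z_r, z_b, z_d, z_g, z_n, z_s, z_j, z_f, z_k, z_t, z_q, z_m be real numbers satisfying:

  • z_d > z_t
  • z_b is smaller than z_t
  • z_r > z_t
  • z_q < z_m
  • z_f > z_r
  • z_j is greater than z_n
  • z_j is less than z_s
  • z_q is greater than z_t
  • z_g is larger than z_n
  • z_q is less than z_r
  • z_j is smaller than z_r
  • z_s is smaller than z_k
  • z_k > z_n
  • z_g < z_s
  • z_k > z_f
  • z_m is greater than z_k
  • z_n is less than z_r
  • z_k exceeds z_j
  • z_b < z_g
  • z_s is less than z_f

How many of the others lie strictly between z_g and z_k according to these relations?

2

Chaining upward from z_g reaches: z_s, z_f, z_m.
Chaining downward from z_k reaches: z_b, z_n, z_j, z_t, z_q, z_s, z_r, z_f.
Strictly between z_g and z_k are those in both lists: z_s, z_f — 2 elements.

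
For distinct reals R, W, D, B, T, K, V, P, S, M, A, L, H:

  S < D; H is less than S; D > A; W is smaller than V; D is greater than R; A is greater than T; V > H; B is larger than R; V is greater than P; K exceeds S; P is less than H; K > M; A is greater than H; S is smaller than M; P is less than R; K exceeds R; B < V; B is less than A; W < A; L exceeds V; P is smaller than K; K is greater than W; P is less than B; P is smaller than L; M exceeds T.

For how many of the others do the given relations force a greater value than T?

4

Directly above T: A, M.
One step further: D, K (4 so far).
No other element is forced above T by the given relations, so the count is 4.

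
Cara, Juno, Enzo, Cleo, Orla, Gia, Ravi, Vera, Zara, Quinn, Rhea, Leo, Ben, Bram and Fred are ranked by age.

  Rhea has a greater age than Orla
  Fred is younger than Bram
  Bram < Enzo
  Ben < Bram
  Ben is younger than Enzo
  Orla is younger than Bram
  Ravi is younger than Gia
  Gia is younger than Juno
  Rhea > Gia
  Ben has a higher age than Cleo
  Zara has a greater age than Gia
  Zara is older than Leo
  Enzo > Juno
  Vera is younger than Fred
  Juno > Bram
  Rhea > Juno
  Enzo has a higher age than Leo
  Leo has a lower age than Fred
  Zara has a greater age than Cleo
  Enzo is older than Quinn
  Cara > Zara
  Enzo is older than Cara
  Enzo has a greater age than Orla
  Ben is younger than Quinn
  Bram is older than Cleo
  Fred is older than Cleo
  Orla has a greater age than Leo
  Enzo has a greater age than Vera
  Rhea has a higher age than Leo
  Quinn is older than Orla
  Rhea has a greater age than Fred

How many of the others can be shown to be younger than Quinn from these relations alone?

4

Directly below Quinn: Ben, Orla.
One step further: Leo, Cleo (4 so far).
No other element is forced below Quinn by the given relations, so the count is 4.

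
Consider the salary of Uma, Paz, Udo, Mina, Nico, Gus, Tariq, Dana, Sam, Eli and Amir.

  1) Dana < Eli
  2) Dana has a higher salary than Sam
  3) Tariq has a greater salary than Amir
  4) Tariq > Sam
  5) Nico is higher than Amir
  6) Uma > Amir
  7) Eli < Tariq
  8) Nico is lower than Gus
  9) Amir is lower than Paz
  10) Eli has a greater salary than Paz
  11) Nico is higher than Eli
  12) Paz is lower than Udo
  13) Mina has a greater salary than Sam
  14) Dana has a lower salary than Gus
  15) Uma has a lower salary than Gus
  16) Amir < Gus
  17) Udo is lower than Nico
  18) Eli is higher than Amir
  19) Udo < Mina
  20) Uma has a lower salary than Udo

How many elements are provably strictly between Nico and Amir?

4

Chaining upward from Amir reaches: Uma, Paz, Eli, Tariq, Udo, Mina, Gus.
Chaining downward from Nico reaches: Uma, Sam, Paz, Dana, Eli, Udo.
Strictly between Amir and Nico are those in both lists: Uma, Paz, Eli, Udo — 4 elements.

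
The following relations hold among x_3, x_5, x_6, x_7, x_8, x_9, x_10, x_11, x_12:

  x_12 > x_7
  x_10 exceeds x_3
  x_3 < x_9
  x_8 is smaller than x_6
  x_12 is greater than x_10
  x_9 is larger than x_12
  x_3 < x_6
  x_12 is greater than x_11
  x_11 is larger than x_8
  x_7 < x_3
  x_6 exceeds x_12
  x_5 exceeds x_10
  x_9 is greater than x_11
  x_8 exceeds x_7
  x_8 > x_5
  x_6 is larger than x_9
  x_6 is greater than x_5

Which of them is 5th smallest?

The consecutive relations fix a unique order: x_7 < x_3 < x_10 < x_5 < x_8 < x_11 < x_12 < x_9 < x_6.
Counting 5 from the smallest end gives x_8.

x_8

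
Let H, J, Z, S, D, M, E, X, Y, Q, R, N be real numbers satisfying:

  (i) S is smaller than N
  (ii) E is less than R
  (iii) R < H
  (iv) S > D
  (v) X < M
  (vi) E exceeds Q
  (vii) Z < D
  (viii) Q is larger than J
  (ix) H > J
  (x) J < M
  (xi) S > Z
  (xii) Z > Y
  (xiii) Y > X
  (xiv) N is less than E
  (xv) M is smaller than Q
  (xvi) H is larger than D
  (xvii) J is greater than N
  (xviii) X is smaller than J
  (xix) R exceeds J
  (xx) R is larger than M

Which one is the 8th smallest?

Chaining the given pairs: X < Y < Z < D < S < N < J < M < Q < E < R < H.
The 8th smallest is M.

M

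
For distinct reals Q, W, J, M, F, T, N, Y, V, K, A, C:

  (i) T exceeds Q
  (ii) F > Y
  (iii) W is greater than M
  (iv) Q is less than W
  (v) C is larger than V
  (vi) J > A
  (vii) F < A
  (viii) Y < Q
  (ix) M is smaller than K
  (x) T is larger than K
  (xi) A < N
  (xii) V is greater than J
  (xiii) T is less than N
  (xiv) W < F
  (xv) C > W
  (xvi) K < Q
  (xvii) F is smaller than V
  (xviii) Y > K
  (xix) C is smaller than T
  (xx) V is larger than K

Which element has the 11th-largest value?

Chaining the given pairs: M < K < Y < Q < W < F < A < J < V < C < T < N.
The 11th largest is K.

K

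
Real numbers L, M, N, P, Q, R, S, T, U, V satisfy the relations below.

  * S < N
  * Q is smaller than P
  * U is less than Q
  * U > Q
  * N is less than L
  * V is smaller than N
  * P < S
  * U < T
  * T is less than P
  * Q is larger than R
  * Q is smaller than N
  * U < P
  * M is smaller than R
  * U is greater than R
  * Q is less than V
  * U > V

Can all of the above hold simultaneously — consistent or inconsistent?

We have U < Q stated directly, yet also Q < V < U by chaining the others — so Q < U. Contradiction.

inconsistent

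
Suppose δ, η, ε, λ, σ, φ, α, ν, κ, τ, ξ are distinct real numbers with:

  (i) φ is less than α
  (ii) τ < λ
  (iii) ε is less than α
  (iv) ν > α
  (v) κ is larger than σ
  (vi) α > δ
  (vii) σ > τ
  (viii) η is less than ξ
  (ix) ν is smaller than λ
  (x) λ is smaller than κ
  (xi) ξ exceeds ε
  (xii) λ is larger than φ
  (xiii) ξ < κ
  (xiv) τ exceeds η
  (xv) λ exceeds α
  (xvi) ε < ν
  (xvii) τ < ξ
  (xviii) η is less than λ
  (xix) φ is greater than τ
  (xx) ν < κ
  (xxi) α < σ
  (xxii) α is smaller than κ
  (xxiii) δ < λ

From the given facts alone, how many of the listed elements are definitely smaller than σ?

6

From σ the given relations immediately reach τ, α.
From those, δ, η, φ, ε — 6 in total.
No other element is forced below σ by the given relations, so the count is 6.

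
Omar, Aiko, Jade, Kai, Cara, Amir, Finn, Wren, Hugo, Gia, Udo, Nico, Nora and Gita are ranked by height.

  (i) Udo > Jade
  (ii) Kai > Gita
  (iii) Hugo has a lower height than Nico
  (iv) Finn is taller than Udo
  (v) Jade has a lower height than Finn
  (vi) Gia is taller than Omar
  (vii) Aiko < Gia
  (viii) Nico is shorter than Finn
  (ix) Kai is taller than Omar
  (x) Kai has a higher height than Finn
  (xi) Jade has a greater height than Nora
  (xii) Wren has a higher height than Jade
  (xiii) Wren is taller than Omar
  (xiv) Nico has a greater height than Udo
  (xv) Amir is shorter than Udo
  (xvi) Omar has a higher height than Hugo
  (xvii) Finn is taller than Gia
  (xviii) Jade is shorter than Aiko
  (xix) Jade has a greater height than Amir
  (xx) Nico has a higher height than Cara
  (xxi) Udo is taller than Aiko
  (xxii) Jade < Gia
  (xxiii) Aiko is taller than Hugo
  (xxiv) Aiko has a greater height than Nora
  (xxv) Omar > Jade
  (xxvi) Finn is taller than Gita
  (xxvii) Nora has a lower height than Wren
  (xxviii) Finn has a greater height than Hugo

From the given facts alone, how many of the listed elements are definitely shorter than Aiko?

4

Directly below Aiko: Nora, Jade, Hugo.
One step further: Amir (4 so far).
Nothing else is reachable below Aiko; 4 in all.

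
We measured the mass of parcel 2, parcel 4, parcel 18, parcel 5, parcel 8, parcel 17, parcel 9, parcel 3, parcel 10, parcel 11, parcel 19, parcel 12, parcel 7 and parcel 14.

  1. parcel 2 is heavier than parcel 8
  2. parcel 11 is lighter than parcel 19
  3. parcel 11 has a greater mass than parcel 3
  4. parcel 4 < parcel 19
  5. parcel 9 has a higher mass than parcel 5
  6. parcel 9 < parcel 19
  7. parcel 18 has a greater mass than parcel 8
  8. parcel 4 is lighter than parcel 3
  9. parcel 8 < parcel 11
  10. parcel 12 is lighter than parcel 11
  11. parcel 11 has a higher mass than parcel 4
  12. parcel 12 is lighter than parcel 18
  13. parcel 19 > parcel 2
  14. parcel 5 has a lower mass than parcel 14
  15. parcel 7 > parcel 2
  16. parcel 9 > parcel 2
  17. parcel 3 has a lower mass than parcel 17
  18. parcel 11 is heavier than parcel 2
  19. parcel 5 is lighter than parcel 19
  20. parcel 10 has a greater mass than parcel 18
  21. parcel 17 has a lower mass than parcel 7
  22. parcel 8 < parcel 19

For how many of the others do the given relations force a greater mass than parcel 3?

4

From parcel 3 the given relations immediately reach parcel 17, parcel 11.
From those, parcel 7, parcel 19 — 4 in total.
Nothing else is reachable above parcel 3; 4 in all.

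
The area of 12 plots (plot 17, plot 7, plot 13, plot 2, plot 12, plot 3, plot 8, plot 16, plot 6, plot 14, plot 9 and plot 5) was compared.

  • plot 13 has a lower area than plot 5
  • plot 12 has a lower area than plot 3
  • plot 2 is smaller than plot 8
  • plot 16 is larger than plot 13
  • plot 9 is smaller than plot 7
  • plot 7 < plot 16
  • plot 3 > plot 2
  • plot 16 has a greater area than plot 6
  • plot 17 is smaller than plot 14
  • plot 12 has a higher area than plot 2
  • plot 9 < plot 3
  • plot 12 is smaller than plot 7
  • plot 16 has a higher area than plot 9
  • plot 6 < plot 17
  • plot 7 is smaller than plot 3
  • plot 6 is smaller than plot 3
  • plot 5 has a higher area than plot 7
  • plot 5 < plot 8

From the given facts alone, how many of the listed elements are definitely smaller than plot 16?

From plot 16 the given relations immediately reach plot 13, plot 6, plot 9, plot 7.
From those, plot 12 — 5 in total.
From those, plot 2 — 6 in total.
No other element is forced below plot 16 by the given relations, so the count is 6.

6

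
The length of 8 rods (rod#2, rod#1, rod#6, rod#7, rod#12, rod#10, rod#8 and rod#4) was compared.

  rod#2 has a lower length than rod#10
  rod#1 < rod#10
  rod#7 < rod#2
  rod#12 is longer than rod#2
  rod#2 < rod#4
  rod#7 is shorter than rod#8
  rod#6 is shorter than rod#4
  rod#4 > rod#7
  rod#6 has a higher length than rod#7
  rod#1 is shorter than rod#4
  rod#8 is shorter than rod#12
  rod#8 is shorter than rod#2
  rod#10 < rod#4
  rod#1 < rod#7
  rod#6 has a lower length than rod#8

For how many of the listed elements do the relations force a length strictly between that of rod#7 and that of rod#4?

Chaining upward from rod#7 reaches: rod#6, rod#8, rod#2, rod#12, rod#10.
Chaining downward from rod#4 reaches: rod#1, rod#6, rod#8, rod#2, rod#10.
Strictly between rod#7 and rod#4 are those in both lists: rod#6, rod#8, rod#2, rod#10 — 4 elements.

4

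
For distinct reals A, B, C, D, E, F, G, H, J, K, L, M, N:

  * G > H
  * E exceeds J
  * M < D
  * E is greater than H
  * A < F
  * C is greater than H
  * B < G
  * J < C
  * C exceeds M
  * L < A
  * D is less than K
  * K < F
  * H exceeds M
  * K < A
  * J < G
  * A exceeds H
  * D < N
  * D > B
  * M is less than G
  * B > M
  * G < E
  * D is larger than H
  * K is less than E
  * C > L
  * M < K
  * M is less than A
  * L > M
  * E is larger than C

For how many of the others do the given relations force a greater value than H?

8

Directly above H: D, A, C, G, E.
One step further: N, K, F (8 so far).
No other element is forced above H by the given relations, so the count is 8.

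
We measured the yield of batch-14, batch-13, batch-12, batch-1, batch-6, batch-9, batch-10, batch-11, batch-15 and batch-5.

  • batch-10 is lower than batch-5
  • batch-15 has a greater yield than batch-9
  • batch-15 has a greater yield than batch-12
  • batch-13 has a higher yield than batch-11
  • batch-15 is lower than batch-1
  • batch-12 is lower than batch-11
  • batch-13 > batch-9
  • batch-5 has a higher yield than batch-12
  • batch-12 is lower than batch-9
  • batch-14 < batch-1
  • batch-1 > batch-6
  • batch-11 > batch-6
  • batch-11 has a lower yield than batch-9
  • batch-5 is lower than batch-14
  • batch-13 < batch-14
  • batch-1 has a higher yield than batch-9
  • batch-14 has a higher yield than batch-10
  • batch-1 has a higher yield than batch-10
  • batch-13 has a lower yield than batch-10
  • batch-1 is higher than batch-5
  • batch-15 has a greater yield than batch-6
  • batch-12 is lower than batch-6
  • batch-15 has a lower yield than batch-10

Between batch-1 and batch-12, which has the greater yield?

batch-1

Link the given pairs in sequence: batch-12 < batch-6; batch-6 < batch-11; batch-11 < batch-9; batch-9 < batch-13; batch-13 < batch-10; batch-10 < batch-5; batch-5 < batch-14; batch-14 < batch-1.
Together: batch-12 < batch-6 < batch-11 < batch-9 < batch-13 < batch-10 < batch-5 < batch-14 < batch-1.
So batch-12 < batch-1; batch-1 is the higher of the two.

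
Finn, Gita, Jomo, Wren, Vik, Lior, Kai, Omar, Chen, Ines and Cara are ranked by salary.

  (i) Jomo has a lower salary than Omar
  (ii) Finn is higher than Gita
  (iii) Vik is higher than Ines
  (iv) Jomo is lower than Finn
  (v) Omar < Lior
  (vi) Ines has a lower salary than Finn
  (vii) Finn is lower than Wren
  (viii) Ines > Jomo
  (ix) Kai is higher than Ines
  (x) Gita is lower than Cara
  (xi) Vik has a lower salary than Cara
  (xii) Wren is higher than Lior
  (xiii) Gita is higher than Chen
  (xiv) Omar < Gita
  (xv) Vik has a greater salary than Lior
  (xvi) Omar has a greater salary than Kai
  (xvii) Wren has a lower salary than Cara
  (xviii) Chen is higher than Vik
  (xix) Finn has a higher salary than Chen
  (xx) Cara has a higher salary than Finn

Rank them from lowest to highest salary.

Nothing is placed below Jomo, so it is least; from there Jomo < Ines; Ines < Kai; Kai < Omar; Omar < Lior; Lior < Vik; Vik < Chen; Chen < Gita; Gita < Finn; Finn < Wren; Wren < Cara, each given directly.

Jomo < Ines < Kai < Omar < Lior < Vik < Chen < Gita < Finn < Wren < Cara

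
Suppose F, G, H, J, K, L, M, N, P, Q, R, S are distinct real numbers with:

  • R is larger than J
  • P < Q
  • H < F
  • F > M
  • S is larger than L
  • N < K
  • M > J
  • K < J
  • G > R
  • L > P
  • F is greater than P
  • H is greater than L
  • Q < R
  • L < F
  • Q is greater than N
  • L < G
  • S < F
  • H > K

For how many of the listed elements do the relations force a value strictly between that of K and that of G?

Chaining upward from K reaches: J, R, H, M, F.
Chaining downward from G reaches: P, L, N, J, Q, R.
Strictly between K and G are those in both lists: J, R — 2 elements.

2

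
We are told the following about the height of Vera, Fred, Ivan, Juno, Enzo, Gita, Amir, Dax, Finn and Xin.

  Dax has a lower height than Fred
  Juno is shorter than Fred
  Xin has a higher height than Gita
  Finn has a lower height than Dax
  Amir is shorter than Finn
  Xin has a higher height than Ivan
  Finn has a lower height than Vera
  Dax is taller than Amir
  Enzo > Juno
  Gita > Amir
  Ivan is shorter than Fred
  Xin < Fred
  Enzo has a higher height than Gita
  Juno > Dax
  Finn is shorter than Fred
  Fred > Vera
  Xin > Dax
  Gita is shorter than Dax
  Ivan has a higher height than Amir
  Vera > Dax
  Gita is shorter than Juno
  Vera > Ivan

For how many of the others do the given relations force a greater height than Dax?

From Dax the given relations immediately reach Juno, Vera, Xin, Fred.
From those, Enzo — 5 in total.
Nothing else is reachable above Dax; 5 in all.

5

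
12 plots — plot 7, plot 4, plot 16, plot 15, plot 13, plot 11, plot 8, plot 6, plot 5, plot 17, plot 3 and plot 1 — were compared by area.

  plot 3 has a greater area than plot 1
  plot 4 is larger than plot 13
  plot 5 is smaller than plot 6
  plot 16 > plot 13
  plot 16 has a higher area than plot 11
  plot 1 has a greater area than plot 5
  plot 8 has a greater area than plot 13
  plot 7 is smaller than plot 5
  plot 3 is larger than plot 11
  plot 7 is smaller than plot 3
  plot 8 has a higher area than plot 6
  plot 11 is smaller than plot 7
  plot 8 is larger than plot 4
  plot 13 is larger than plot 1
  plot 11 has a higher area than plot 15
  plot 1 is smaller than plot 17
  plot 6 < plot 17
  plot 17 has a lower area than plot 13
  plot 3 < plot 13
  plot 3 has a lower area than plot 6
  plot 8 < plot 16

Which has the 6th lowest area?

Piecing the relations together gives one ordering: plot 15 < plot 11 < plot 7 < plot 5 < plot 1 < plot 3 < plot 6 < plot 17 < plot 13 < plot 4 < plot 8 < plot 16.
The 6th smallest is plot 3.

plot 3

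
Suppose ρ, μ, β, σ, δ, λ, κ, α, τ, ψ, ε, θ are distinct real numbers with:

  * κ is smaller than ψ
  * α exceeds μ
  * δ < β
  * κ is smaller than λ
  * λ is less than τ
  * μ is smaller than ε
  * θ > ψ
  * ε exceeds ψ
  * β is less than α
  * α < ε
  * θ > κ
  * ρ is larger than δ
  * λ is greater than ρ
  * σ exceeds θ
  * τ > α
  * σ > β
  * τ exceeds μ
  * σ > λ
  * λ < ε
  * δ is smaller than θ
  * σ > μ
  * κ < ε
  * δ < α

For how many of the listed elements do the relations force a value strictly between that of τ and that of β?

Chaining upward from β reaches: α, σ, ε.
Chaining downward from τ reaches: κ, δ, μ, ρ, α, λ.
Strictly between β and τ are those in both lists: α — 1 element.

1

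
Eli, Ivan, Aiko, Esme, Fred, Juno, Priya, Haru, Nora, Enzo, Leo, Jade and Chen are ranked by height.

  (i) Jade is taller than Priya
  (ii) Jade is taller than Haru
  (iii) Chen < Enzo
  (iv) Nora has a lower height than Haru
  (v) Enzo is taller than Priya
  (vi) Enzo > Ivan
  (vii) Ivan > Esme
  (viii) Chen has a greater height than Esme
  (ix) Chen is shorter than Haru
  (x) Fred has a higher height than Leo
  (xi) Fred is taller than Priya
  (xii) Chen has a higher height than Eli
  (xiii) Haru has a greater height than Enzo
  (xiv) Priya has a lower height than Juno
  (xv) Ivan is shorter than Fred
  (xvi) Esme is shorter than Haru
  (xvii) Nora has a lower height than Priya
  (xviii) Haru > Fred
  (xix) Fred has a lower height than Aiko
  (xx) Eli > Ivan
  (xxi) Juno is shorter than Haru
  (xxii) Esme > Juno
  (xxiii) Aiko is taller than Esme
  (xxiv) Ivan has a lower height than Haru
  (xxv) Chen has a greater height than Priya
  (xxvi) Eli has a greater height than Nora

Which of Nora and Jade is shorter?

Nora

The relevant relations are Nora < Priya; Priya < Juno; Juno < Esme; Esme < Ivan; Ivan < Eli; Eli < Chen; Chen < Enzo; Enzo < Haru; Haru < Jade.
Chaining these gives Nora < Priya < Juno < Esme < Ivan < Eli < Chen < Enzo < Haru < Jade.
So Nora < Jade; Nora is the shorter of the two.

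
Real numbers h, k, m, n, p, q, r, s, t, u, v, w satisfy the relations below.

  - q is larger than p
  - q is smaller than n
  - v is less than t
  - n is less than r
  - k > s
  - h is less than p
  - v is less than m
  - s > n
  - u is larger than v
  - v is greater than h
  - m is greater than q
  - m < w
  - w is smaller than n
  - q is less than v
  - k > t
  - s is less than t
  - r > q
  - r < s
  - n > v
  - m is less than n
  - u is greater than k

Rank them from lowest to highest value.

h < p < q < v < m < w < n < r < s < t < k < u

Each adjacent pair is fixed by a given relation: h < p; p < q; q < v; v < m; m < w; w < n; n < r; r < s; s < t; t < k; k < u. Chaining them end to end gives the full order.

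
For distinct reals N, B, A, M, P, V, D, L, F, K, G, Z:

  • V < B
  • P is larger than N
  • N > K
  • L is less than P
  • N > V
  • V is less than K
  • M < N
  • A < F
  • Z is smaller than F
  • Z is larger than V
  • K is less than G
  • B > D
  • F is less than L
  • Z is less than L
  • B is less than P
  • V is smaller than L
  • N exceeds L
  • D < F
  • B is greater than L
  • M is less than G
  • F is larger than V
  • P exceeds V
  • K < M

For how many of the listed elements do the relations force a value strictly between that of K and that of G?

The relations place K below G. An element lies strictly between them when it is forced above K and also forced below G.
Above K: {M, N, P}. Below G: {V, M}.
Intersection: {M} — 1.

1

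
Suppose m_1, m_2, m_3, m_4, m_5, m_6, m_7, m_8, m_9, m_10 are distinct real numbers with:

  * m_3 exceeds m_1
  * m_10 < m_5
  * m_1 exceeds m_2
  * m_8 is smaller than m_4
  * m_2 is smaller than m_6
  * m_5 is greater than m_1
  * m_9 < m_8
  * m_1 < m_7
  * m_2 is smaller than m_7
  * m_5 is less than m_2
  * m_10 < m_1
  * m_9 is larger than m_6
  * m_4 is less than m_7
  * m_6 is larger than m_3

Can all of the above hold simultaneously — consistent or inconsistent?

inconsistent

We have m_1 < m_5 stated directly, yet also m_5 < m_2 < m_1 by chaining the others — so m_5 < m_1. Contradiction.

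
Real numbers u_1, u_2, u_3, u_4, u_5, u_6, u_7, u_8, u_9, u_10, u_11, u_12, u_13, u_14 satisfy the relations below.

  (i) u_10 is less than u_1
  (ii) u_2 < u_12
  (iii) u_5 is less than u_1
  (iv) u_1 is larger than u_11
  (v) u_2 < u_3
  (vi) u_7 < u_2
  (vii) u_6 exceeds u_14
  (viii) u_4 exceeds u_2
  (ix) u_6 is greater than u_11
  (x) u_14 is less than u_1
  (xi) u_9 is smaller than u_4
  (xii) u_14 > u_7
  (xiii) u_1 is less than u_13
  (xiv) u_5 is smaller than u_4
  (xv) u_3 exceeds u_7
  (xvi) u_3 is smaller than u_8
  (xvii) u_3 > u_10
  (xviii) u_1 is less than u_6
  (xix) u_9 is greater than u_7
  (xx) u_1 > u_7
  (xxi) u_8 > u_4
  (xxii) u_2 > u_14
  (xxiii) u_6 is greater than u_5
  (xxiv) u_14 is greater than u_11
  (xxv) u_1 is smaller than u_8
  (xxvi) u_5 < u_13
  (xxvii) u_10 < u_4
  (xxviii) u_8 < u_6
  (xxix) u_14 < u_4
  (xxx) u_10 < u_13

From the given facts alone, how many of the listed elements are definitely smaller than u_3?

From u_3 the given relations immediately reach u_7, u_2, u_10.
From those, u_14 — 4 in total.
From those, u_11 — 5 in total.
No other element is forced below u_3 by the given relations, so the count is 5.

5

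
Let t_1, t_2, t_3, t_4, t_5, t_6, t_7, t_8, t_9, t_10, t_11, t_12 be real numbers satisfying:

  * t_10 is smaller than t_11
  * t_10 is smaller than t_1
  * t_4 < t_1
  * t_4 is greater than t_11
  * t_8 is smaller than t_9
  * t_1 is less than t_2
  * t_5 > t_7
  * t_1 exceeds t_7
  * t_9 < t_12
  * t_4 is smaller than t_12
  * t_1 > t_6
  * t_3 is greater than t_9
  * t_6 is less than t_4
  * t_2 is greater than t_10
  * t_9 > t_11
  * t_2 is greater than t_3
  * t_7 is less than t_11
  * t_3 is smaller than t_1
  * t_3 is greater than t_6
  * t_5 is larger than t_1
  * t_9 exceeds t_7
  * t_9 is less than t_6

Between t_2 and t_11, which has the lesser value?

t_11 < t_9 < t_6 < t_3 < t_1 < t_2, by transitivity through t_9, t_6, t_3, t_1.
So t_11 < t_2; t_11 is the smaller of the two.

t_11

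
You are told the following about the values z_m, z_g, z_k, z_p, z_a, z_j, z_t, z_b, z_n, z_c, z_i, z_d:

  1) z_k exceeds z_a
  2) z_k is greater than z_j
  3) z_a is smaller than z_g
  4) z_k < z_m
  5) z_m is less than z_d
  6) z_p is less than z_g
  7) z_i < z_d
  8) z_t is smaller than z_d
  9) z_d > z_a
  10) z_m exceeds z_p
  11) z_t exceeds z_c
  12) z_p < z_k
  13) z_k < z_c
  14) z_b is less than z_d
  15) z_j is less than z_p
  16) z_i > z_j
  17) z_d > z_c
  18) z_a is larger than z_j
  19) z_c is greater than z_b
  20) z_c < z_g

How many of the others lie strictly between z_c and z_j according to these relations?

Chaining upward from z_j reaches: z_p, z_a, z_i, z_k, z_t, z_g, z_m, z_d.
Chaining downward from z_c reaches: z_p, z_a, z_k, z_b.
Strictly between z_j and z_c are those in both lists: z_p, z_a, z_k — 3 elements.

3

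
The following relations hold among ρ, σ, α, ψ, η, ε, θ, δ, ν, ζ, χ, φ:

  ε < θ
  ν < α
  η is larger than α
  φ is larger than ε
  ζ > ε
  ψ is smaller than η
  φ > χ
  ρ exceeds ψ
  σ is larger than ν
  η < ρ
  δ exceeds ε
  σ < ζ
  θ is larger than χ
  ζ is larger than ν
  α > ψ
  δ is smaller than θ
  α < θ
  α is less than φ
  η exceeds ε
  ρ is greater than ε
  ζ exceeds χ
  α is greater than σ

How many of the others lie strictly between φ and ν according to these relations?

2

Chaining upward from ν reaches: σ, α, ζ, η, ρ, θ.
Chaining downward from φ reaches: ε, σ, ψ, χ, α.
Strictly between ν and φ are those in both lists: σ, α — 2 elements.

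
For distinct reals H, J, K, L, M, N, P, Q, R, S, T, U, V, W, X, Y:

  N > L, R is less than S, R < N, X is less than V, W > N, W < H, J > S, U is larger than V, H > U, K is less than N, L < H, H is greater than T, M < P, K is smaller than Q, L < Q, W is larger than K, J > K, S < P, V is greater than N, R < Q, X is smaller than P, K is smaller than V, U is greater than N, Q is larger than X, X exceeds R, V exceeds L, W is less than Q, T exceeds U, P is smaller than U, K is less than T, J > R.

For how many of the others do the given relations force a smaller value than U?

9

Directly below U: N, P, V.
One step further: R, K, M, X, S, L (9 so far).
Nothing else is reachable below U; 9 in all.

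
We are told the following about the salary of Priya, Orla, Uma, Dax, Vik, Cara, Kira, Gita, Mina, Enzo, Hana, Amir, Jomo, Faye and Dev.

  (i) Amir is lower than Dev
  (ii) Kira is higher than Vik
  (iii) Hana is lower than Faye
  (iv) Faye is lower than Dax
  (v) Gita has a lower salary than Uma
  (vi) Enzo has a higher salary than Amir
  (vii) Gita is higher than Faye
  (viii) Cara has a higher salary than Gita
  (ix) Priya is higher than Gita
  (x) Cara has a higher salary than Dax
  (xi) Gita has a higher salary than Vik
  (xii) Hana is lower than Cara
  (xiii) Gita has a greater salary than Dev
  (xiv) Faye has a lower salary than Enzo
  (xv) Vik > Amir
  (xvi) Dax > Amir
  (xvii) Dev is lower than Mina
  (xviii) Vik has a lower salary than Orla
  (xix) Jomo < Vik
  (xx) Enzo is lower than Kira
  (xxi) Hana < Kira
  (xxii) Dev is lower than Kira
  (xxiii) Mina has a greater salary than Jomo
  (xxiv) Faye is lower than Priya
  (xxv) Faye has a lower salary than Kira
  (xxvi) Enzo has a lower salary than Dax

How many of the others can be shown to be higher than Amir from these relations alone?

11

The elements the relations force above Amir are Dev, Vik, Enzo, Orla, Kira, Gita, Uma, Dax, Priya, Mina, Cara — no chain reaches any other.
That is 11.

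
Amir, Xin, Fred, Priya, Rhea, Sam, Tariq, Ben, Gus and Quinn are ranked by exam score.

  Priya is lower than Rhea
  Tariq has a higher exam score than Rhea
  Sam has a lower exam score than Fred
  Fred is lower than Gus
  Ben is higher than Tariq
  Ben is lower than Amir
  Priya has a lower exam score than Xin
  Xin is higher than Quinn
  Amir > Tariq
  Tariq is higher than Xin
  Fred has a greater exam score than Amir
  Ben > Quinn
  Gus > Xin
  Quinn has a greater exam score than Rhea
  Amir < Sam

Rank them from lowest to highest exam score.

Each adjacent pair is fixed by a given relation: Priya < Rhea; Rhea < Quinn; Quinn < Xin; Xin < Tariq; Tariq < Ben; Ben < Amir; Amir < Sam; Sam < Fred; Fred < Gus. Chaining them end to end gives the full order.

Priya < Rhea < Quinn < Xin < Tariq < Ben < Amir < Sam < Fred < Gus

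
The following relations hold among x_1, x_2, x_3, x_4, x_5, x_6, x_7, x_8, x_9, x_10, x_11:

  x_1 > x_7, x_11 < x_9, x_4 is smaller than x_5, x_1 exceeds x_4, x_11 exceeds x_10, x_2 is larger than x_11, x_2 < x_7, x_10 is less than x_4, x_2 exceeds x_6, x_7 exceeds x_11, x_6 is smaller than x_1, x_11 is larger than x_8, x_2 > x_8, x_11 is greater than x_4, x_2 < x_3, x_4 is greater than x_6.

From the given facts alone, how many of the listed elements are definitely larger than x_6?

8

Directly above x_6: x_4, x_2, x_1.
One step further: x_11, x_5, x_7, x_3 (7 so far).
One step further: x_9 (8 so far).
Nothing else is reachable above x_6; 8 in all.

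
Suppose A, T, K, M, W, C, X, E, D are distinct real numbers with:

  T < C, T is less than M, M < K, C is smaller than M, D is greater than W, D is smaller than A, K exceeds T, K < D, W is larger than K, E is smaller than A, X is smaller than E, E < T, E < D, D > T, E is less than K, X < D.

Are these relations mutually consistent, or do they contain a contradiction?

Every relation is compatible with X < E < T < C < M < K < W < D < A; the set is consistent.

consistent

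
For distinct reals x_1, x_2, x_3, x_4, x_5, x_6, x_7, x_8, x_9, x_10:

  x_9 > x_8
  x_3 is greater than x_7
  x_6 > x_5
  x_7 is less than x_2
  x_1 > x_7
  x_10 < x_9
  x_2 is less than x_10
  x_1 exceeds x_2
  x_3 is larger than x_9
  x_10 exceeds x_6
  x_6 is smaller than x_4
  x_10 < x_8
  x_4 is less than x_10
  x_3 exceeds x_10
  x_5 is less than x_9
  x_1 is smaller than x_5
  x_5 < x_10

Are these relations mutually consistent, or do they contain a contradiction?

consistent

Every relation is compatible with x_7 < x_2 < x_1 < x_5 < x_6 < x_4 < x_10 < x_8 < x_9 < x_3; the set is consistent.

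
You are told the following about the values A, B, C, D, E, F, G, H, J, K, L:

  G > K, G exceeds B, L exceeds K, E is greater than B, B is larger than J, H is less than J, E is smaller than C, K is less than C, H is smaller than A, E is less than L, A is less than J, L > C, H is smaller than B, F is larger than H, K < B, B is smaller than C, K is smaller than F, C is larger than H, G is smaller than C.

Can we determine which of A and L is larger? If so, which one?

Following the relations from A: A < J < B < E < C < L.
So L is larger.

L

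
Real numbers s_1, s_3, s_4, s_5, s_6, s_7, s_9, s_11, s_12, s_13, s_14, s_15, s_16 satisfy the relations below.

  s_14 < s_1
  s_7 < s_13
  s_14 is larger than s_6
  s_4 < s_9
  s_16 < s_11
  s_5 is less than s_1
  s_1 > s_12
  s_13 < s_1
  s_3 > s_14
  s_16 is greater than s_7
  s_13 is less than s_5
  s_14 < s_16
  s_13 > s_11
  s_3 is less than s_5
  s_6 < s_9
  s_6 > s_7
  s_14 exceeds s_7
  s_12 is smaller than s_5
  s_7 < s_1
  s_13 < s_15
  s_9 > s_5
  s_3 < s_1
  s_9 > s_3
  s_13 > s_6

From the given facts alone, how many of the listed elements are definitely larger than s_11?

From s_11 the given relations immediately reach s_13.
From those, s_5, s_15, s_1 — 4 in total.
From those, s_9 — 5 in total.
No other element is forced above s_11 by the given relations, so the count is 5.

5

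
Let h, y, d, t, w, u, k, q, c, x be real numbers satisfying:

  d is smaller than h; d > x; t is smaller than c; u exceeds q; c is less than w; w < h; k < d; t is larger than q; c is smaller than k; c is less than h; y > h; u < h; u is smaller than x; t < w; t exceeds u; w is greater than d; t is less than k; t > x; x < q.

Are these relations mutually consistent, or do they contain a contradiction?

inconsistent

We have q < u stated directly, yet also u < x < q by chaining the others — so u < q. Contradiction.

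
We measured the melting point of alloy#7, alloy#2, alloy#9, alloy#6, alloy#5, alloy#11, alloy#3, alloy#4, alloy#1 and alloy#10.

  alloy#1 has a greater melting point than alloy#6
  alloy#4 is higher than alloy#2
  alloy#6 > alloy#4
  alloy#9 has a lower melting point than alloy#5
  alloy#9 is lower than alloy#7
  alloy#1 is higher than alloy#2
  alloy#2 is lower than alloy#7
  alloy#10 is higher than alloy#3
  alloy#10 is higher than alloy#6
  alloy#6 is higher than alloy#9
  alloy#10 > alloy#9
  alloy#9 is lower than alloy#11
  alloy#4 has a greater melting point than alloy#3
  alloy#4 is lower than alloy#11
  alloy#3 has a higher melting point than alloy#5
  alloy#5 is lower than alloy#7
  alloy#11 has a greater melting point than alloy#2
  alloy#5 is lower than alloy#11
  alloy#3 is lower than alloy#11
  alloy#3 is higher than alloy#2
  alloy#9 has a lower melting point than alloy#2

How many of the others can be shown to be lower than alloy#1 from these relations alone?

6

Directly below alloy#1: alloy#2, alloy#6.
One step further: alloy#9, alloy#4 (4 so far).
One step further: alloy#3 (5 so far).
One step further: alloy#5 (6 so far).
No other element is forced below alloy#1 by the given relations, so the count is 6.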